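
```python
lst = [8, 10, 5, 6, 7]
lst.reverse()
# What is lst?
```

[7, 6, 5, 10, 8]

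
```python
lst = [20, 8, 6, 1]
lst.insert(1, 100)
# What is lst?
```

[20, 100, 8, 6, 1]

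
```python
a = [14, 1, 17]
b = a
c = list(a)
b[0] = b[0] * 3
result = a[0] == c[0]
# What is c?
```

After line 1: a = [14, 1, 17]
After line 2 (b = a, alias): a = [14, 1, 17], b = [14, 1, 17]
After line 3 (c = list(a) is a copy, new object): c = [14, 1, 17]
After line 4 (b[0] = 14 * 3 = 42; mutates shared a/b): a = b = [42, 1, 17], c = [14, 1, 17]
After line 5 (a[0] = 42, c[0] = 14; result = False)

[14, 1, 17]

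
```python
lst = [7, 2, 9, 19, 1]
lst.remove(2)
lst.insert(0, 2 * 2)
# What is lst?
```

After line 1: lst = [7, 2, 9, 19, 1]
After line 2 (remove first 2): lst = [7, 9, 19, 1]
After line 3 (insert 4 at index 0): lst = [4, 7, 9, 19, 1]

[4, 7, 9, 19, 1]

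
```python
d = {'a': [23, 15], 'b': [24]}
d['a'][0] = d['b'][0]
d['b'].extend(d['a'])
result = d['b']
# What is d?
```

After line 1: d = {'a': [23, 15], 'b': [24]}
After line 2 (a[0] = b[0] = 24): d = {'a': [24, 15], 'b': [24]}
After line 3 (b.extend(a) appends [24, 15]): d = {'a': [24, 15], 'b': [24, 24, 15]}
After line 4: result = d['b'] = [24, 24, 15]

{'a': [24, 15], 'b': [24, 24, 15]}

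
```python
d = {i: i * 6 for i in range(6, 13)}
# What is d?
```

{6: 36, 7: 42, 8: 48, 9: 54, 10: 60, 11: 66, 12: 72}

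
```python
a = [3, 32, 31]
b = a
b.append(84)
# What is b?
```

After line 1: a = [3, 32, 31]
After line 2 (b = a is an alias, same object): a = [3, 32, 31], b = [3, 32, 31]
After line 3 (b.append mutates the shared list): a = [3, 32, 31, 84], b = [3, 32, 31, 84]

[3, 32, 31, 84]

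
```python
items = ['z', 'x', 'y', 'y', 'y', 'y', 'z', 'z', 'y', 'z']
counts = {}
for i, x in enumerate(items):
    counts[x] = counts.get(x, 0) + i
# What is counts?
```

Initial: counts = {}, items = ['z', 'x', 'y', 'y', 'y', 'y', 'z', 'z', 'y', 'z']
i=0, x='z': counts = {'z': 0}
i=1, x='x': counts = {'z': 0, 'x': 1}
i=2, x='y': counts = {'z': 0, 'x': 1, 'y': 2}
i=3, x='y': counts = {'z': 0, 'x': 1, 'y': 5}
i=4, x='y': counts = {'z': 0, 'x': 1, 'y': 9}
i=5, x='y': counts = {'z': 0, 'x': 1, 'y': 14}
i=6, x='z': counts = {'z': 6, 'x': 1, 'y': 14}
i=7, x='z': counts = {'z': 13, 'x': 1, 'y': 14}
i=8, x='y': counts = {'z': 13, 'x': 1, 'y': 22}
i=9, x='z': counts = {'z': 22, 'x': 1, 'y': 22}

{'z': 22, 'x': 1, 'y': 22}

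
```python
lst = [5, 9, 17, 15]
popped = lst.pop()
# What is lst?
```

[5, 9, 17]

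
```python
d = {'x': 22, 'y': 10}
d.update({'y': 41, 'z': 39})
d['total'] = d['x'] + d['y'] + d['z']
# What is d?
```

After line 1: d = {'x': 22, 'y': 10}
After line 2 (y overwritten, z added): d = {'x': 22, 'y': 41, 'z': 39}
After line 3 (total = 22 + 41 + 39 = 102): d = {'x': 22, 'y': 41, 'z': 39, 'total': 102}

{'x': 22, 'y': 41, 'z': 39, 'total': 102}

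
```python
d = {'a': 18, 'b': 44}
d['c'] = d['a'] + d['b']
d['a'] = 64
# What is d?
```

After line 1: d = {'a': 18, 'b': 44}
After line 2 (d['c'] = 18 + 44): d = {'a': 18, 'b': 44, 'c': 62}
After line 3: d = {'a': 64, 'b': 44, 'c': 62}

{'a': 64, 'b': 44, 'c': 62}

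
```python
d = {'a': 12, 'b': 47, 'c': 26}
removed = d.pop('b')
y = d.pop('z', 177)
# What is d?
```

After line 1: d = {'a': 12, 'b': 47, 'c': 26}
After line 2 (pop 'b' returns 47): d = {'a': 12, 'c': 26}, removed = 47
After line 3 (pop 'z' missing, returns default 177): d = {'a': 12, 'c': 26}, y = 177

{'a': 12, 'c': 26}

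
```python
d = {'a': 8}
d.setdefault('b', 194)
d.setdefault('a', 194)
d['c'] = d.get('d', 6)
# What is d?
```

After line 1: d = {'a': 8}
After line 2 (setdefault adds 'b'=194): d = {'a': 8, 'b': 194}
After line 3 (setdefault 'a' no-op, already exists): d = {'a': 8, 'b': 194}
After line 4 (get('d', 6) returns default since 'd' not in d): d = {'a': 8, 'b': 194, 'c': 6}

{'a': 8, 'b': 194, 'c': 6}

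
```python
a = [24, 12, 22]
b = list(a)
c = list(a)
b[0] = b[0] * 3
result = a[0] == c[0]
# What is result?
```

After line 1: a = [24, 12, 22]
After line 2 (b = list(a), copy): a = [24, 12, 22], b = [24, 12, 22]
After line 3 (c = list(a) is a copy, new object): c = [24, 12, 22]
After line 4 (b[0] = 24 * 3 = 72; only b mutates (copy)): a = [24, 12, 22], b = [72, 12, 22], c = [24, 12, 22]
After line 5 (a[0] = 24, c[0] = 24; result = True)

True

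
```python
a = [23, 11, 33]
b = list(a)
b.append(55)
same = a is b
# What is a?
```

After line 1: a = [23, 11, 33]
After line 2 (b = list(a) is a shallow copy, new object): a = [23, 11, 33], b = [23, 11, 33]
After line 3 (append only mutates b): a = [23, 11, 33], b = [23, 11, 33, 55]
After line 4 (same = a is b; different objects -> False): same = False

[23, 11, 33]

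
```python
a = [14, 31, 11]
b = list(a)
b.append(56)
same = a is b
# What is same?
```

After line 1: a = [14, 31, 11]
After line 2 (b = list(a) is a shallow copy, new object): a = [14, 31, 11], b = [14, 31, 11]
After line 3 (append only mutates b): a = [14, 31, 11], b = [14, 31, 11, 56]
After line 4 (same = a is b; different objects -> False): same = False

False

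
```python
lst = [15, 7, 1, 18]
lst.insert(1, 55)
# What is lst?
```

[15, 55, 7, 1, 18]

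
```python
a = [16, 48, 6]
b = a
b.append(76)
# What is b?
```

After line 1: a = [16, 48, 6]
After line 2 (b = a is an alias, same object): a = [16, 48, 6], b = [16, 48, 6]
After line 3 (b.append mutates the shared list): a = [16, 48, 6, 76], b = [16, 48, 6, 76]

[16, 48, 6, 76]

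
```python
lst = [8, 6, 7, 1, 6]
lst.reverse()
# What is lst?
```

[6, 1, 7, 6, 8]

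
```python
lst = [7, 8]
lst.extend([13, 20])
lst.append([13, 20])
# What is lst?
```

After line 1: lst = [7, 8]
After line 2 (extend unpacks [13, 20]): lst = [7, 8, 13, 20]
After line 3 (append adds [13, 20] as single element): lst = [7, 8, 13, 20, [13, 20]]

[7, 8, 13, 20, [13, 20]]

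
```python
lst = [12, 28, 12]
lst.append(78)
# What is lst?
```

[12, 28, 12, 78]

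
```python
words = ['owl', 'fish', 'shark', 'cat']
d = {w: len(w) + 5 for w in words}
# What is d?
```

{'owl': 8, 'fish': 9, 'shark': 10, 'cat': 8}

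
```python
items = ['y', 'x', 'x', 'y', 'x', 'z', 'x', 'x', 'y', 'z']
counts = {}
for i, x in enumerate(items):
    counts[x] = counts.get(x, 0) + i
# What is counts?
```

Initial: counts = {}, items = ['y', 'x', 'x', 'y', 'x', 'z', 'x', 'x', 'y', 'z']
i=0, x='y': counts = {'y': 0}
i=1, x='x': counts = {'y': 0, 'x': 1}
i=2, x='x': counts = {'y': 0, 'x': 3}
i=3, x='y': counts = {'y': 3, 'x': 3}
i=4, x='x': counts = {'y': 3, 'x': 7}
i=5, x='z': counts = {'y': 3, 'x': 7, 'z': 5}
i=6, x='x': counts = {'y': 3, 'x': 13, 'z': 5}
i=7, x='x': counts = {'y': 3, 'x': 20, 'z': 5}
i=8, x='y': counts = {'y': 11, 'x': 20, 'z': 5}
i=9, x='z': counts = {'y': 11, 'x': 20, 'z': 14}

{'y': 11, 'x': 20, 'z': 14}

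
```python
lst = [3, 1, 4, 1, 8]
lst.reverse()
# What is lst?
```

[8, 1, 4, 1, 3]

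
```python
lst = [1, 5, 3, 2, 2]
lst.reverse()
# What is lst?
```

[2, 2, 3, 5, 1]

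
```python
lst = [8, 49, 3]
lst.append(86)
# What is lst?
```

[8, 49, 3, 86]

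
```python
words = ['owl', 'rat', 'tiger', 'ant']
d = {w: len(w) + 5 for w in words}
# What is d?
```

{'owl': 8, 'rat': 8, 'tiger': 10, 'ant': 8}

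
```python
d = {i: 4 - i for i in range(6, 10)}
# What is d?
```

{6: -2, 7: -3, 8: -4, 9: -5}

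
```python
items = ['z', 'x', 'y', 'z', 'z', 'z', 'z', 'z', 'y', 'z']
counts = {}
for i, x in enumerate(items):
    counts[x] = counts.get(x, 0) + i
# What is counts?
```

Initial: counts = {}, items = ['z', 'x', 'y', 'z', 'z', 'z', 'z', 'z', 'y', 'z']
i=0, x='z': counts = {'z': 0}
i=1, x='x': counts = {'z': 0, 'x': 1}
i=2, x='y': counts = {'z': 0, 'x': 1, 'y': 2}
i=3, x='z': counts = {'z': 3, 'x': 1, 'y': 2}
i=4, x='z': counts = {'z': 7, 'x': 1, 'y': 2}
i=5, x='z': counts = {'z': 12, 'x': 1, 'y': 2}
i=6, x='z': counts = {'z': 18, 'x': 1, 'y': 2}
i=7, x='z': counts = {'z': 25, 'x': 1, 'y': 2}
i=8, x='y': counts = {'z': 25, 'x': 1, 'y': 10}
i=9, x='z': counts = {'z': 34, 'x': 1, 'y': 10}

{'z': 34, 'x': 1, 'y': 10}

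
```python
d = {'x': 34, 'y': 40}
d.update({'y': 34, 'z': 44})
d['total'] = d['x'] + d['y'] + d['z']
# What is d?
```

After line 1: d = {'x': 34, 'y': 40}
After line 2 (y overwritten, z added): d = {'x': 34, 'y': 34, 'z': 44}
After line 3 (total = 34 + 34 + 44 = 112): d = {'x': 34, 'y': 34, 'z': 44, 'total': 112}

{'x': 34, 'y': 34, 'z': 44, 'total': 112}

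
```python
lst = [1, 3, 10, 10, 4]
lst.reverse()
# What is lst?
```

[4, 10, 10, 3, 1]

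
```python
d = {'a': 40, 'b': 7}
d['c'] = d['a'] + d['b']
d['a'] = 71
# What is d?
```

After line 1: d = {'a': 40, 'b': 7}
After line 2 (d['c'] = 40 + 7): d = {'a': 40, 'b': 7, 'c': 47}
After line 3: d = {'a': 71, 'b': 7, 'c': 47}

{'a': 71, 'b': 7, 'c': 47}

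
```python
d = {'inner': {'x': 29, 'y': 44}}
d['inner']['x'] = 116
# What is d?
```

After line 1: d = {'inner': {'x': 29, 'y': 44}}
After line 2 (inner x overwritten): d = {'inner': {'x': 116, 'y': 44}}

{'inner': {'x': 116, 'y': 44}}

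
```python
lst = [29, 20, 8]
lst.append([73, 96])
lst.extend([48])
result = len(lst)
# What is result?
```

After line 1: lst = [29, 20, 8]
After line 2 (append adds [73, 96] as single element): lst = [29, 20, 8, [73, 96]]
After line 3 (extend unpacks [48], adds 48): lst = [29, 20, 8, [73, 96], 48]
After line 4: result = len(lst) = 5

5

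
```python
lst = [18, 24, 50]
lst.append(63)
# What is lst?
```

[18, 24, 50, 63]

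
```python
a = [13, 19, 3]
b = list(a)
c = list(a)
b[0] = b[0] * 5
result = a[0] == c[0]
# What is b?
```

After line 1: a = [13, 19, 3]
After line 2 (b = list(a), copy): a = [13, 19, 3], b = [13, 19, 3]
After line 3 (c = list(a) is a copy, new object): c = [13, 19, 3]
After line 4 (b[0] = 13 * 5 = 65; only b mutates (copy)): a = [13, 19, 3], b = [65, 19, 3], c = [13, 19, 3]
After line 5 (a[0] = 13, c[0] = 13; result = True)

[65, 19, 3]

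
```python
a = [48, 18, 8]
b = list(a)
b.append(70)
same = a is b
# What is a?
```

After line 1: a = [48, 18, 8]
After line 2 (b = list(a) is a shallow copy, new object): a = [48, 18, 8], b = [48, 18, 8]
After line 3 (append only mutates b): a = [48, 18, 8], b = [48, 18, 8, 70]
After line 4 (same = a is b; different objects -> False): same = False

[48, 18, 8]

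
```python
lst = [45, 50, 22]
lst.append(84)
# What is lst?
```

[45, 50, 22, 84]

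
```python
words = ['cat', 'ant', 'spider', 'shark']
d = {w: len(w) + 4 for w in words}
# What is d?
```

{'cat': 7, 'ant': 7, 'spider': 10, 'shark': 9}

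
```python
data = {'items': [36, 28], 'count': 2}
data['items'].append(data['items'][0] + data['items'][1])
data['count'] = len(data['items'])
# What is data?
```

After line 1: data = {'items': [36, 28], 'count': 2}
After line 2 (append 36 + 28 = 64): data = {'items': [36, 28, 64], 'count': 2}
After line 3 (count = len(items) = 3): data = {'items': [36, 28, 64], 'count': 3}

{'items': [36, 28, 64], 'count': 3}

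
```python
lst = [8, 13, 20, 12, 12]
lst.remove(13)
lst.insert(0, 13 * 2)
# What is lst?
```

After line 1: lst = [8, 13, 20, 12, 12]
After line 2 (remove first 13): lst = [8, 20, 12, 12]
After line 3 (insert 26 at index 0): lst = [26, 8, 20, 12, 12]

[26, 8, 20, 12, 12]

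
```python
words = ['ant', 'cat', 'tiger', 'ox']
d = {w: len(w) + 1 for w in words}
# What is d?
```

{'ant': 4, 'cat': 4, 'tiger': 6, 'ox': 3}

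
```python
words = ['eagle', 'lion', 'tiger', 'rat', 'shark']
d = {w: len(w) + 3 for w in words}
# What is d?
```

{'eagle': 8, 'lion': 7, 'tiger': 8, 'rat': 6, 'shark': 8}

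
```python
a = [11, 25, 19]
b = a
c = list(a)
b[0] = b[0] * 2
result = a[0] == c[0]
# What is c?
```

After line 1: a = [11, 25, 19]
After line 2 (b = a, alias): a = [11, 25, 19], b = [11, 25, 19]
After line 3 (c = list(a) is a copy, new object): c = [11, 25, 19]
After line 4 (b[0] = 11 * 2 = 22; mutates shared a/b): a = b = [22, 25, 19], c = [11, 25, 19]
After line 5 (a[0] = 22, c[0] = 11; result = False)

[11, 25, 19]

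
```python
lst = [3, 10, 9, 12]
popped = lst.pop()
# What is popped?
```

12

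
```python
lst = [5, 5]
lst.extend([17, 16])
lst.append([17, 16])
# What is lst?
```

After line 1: lst = [5, 5]
After line 2 (extend unpacks [17, 16]): lst = [5, 5, 17, 16]
After line 3 (append adds [17, 16] as single element): lst = [5, 5, 17, 16, [17, 16]]

[5, 5, 17, 16, [17, 16]]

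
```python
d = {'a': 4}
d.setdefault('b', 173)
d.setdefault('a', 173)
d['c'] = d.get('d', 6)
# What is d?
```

After line 1: d = {'a': 4}
After line 2 (setdefault adds 'b'=173): d = {'a': 4, 'b': 173}
After line 3 (setdefault 'a' no-op, already exists): d = {'a': 4, 'b': 173}
After line 4 (get('d', 6) returns default since 'd' not in d): d = {'a': 4, 'b': 173, 'c': 6}

{'a': 4, 'b': 173, 'c': 6}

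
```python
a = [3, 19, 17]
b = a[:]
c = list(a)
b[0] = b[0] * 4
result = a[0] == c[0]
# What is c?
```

After line 1: a = [3, 19, 17]
After line 2 (b = a[:], copy): a = [3, 19, 17], b = [3, 19, 17]
After line 3 (c = list(a) is a copy, new object): c = [3, 19, 17]
After line 4 (b[0] = 3 * 4 = 12; only b mutates (copy)): a = [3, 19, 17], b = [12, 19, 17], c = [3, 19, 17]
After line 5 (a[0] = 3, c[0] = 3; result = True)

[3, 19, 17]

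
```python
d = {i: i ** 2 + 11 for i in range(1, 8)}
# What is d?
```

{1: 12, 2: 15, 3: 20, 4: 27, 5: 36, 6: 47, 7: 60}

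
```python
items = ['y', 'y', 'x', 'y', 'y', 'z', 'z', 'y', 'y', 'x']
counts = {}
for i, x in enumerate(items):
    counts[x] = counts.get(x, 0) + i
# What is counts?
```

Initial: counts = {}, items = ['y', 'y', 'x', 'y', 'y', 'z', 'z', 'y', 'y', 'x']
i=0, x='y': counts = {'y': 0}
i=1, x='y': counts = {'y': 1}
i=2, x='x': counts = {'y': 1, 'x': 2}
i=3, x='y': counts = {'y': 4, 'x': 2}
i=4, x='y': counts = {'y': 8, 'x': 2}
i=5, x='z': counts = {'y': 8, 'x': 2, 'z': 5}
i=6, x='z': counts = {'y': 8, 'x': 2, 'z': 11}
i=7, x='y': counts = {'y': 15, 'x': 2, 'z': 11}
i=8, x='y': counts = {'y': 23, 'x': 2, 'z': 11}
i=9, x='x': counts = {'y': 23, 'x': 11, 'z': 11}

{'y': 23, 'x': 11, 'z': 11}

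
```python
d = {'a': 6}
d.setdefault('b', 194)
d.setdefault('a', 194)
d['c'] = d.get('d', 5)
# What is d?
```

After line 1: d = {'a': 6}
After line 2 (setdefault adds 'b'=194): d = {'a': 6, 'b': 194}
After line 3 (setdefault 'a' no-op, already exists): d = {'a': 6, 'b': 194}
After line 4 (get('d', 5) returns default since 'd' not in d): d = {'a': 6, 'b': 194, 'c': 5}

{'a': 6, 'b': 194, 'c': 5}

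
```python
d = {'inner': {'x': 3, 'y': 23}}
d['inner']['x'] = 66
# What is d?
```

After line 1: d = {'inner': {'x': 3, 'y': 23}}
After line 2 (inner x overwritten): d = {'inner': {'x': 66, 'y': 23}}

{'inner': {'x': 66, 'y': 23}}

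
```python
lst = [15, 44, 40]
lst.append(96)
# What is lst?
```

[15, 44, 40, 96]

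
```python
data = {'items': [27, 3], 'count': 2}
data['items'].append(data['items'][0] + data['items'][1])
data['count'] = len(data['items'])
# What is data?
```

After line 1: data = {'items': [27, 3], 'count': 2}
After line 2 (append 27 + 3 = 30): data = {'items': [27, 3, 30], 'count': 2}
After line 3 (count = len(items) = 3): data = {'items': [27, 3, 30], 'count': 3}

{'items': [27, 3, 30], 'count': 3}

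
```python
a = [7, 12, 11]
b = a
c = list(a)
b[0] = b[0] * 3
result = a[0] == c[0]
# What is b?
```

After line 1: a = [7, 12, 11]
After line 2 (b = a, alias): a = [7, 12, 11], b = [7, 12, 11]
After line 3 (c = list(a) is a copy, new object): c = [7, 12, 11]
After line 4 (b[0] = 7 * 3 = 21; mutates shared a/b): a = b = [21, 12, 11], c = [7, 12, 11]
After line 5 (a[0] = 21, c[0] = 7; result = False)

[21, 12, 11]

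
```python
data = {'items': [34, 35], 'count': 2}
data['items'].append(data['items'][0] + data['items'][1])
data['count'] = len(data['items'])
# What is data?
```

After line 1: data = {'items': [34, 35], 'count': 2}
After line 2 (append 34 + 35 = 69): data = {'items': [34, 35, 69], 'count': 2}
After line 3 (count = len(items) = 3): data = {'items': [34, 35, 69], 'count': 3}

{'items': [34, 35, 69], 'count': 3}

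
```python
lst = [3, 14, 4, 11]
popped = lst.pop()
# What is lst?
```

[3, 14, 4]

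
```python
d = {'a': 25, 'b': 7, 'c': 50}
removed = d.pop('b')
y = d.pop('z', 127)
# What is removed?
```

After line 1: d = {'a': 25, 'b': 7, 'c': 50}
After line 2 (pop 'b' returns 7): d = {'a': 25, 'c': 50}, removed = 7
After line 3 (pop 'z' missing, returns default 127): d = {'a': 25, 'c': 50}, y = 127

7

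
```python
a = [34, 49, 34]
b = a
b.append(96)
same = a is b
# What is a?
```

After line 1: a = [34, 49, 34]
After line 2 (b = a is an alias, same object): a = [34, 49, 34], b = [34, 49, 34]
After line 3 (b.append mutates the shared list): a = [34, 49, 34, 96], b = [34, 49, 34, 96]
After line 4 (same = a is b; same object -> True): same = True

[34, 49, 34, 96]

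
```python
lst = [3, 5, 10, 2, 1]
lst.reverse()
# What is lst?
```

[1, 2, 10, 5, 3]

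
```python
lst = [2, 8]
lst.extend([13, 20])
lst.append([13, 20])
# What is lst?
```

After line 1: lst = [2, 8]
After line 2 (extend unpacks [13, 20]): lst = [2, 8, 13, 20]
After line 3 (append adds [13, 20] as single element): lst = [2, 8, 13, 20, [13, 20]]

[2, 8, 13, 20, [13, 20]]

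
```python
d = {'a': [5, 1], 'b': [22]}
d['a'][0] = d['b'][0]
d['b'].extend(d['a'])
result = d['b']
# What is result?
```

After line 1: d = {'a': [5, 1], 'b': [22]}
After line 2 (a[0] = b[0] = 22): d = {'a': [22, 1], 'b': [22]}
After line 3 (b.extend(a) appends [22, 1]): d = {'a': [22, 1], 'b': [22, 22, 1]}
After line 4: result = d['b'] = [22, 22, 1]

[22, 22, 1]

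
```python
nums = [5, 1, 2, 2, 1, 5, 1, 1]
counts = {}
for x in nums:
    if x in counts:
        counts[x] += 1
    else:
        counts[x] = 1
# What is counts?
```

Initial: counts = {}, nums = [5, 1, 2, 2, 1, 5, 1, 1]
See 5: counts = {5: 1}
See 1: counts = {5: 1, 1: 1}
See 2: counts = {5: 1, 1: 1, 2: 1}
See 2: counts = {5: 1, 1: 1, 2: 2}
See 1: counts = {5: 1, 1: 2, 2: 2}
See 5: counts = {5: 2, 1: 2, 2: 2}
See 1: counts = {5: 2, 1: 3, 2: 2}
See 1: counts = {5: 2, 1: 4, 2: 2}

{5: 2, 1: 4, 2: 2}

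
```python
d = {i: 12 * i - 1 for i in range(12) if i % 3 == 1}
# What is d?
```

{1: 11, 4: 47, 7: 83, 10: 119}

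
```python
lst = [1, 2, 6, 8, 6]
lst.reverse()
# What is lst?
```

[6, 8, 6, 2, 1]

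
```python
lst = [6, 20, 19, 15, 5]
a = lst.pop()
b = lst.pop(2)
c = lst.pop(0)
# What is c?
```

After line 1: lst = [6, 20, 19, 15, 5]
After line 2 (pop() -> a = 5): lst = [6, 20, 19, 15]
After line 3 (pop(2) -> b = 19): lst = [6, 20, 15]
After line 4 (pop(0) -> c = 6): lst = [20, 15]

6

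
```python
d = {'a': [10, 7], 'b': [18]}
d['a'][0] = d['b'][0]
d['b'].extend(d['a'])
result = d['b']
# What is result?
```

After line 1: d = {'a': [10, 7], 'b': [18]}
After line 2 (a[0] = b[0] = 18): d = {'a': [18, 7], 'b': [18]}
After line 3 (b.extend(a) appends [18, 7]): d = {'a': [18, 7], 'b': [18, 18, 7]}
After line 4: result = d['b'] = [18, 18, 7]

[18, 18, 7]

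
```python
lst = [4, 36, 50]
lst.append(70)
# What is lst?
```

[4, 36, 50, 70]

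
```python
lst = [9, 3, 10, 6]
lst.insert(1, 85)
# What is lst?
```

[9, 85, 3, 10, 6]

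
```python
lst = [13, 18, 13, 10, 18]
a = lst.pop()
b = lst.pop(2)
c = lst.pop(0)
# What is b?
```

After line 1: lst = [13, 18, 13, 10, 18]
After line 2 (pop() -> a = 18): lst = [13, 18, 13, 10]
After line 3 (pop(2) -> b = 13): lst = [13, 18, 10]
After line 4 (pop(0) -> c = 13): lst = [18, 10]

13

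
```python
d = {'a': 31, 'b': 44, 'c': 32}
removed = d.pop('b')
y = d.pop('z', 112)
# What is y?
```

After line 1: d = {'a': 31, 'b': 44, 'c': 32}
After line 2 (pop 'b' returns 44): d = {'a': 31, 'c': 32}, removed = 44
After line 3 (pop 'z' missing, returns default 112): d = {'a': 31, 'c': 32}, y = 112

112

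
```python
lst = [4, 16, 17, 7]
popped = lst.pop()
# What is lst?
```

[4, 16, 17]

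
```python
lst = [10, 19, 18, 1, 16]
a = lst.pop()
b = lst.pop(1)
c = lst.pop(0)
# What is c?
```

After line 1: lst = [10, 19, 18, 1, 16]
After line 2 (pop() -> a = 16): lst = [10, 19, 18, 1]
After line 3 (pop(1) -> b = 19): lst = [10, 18, 1]
After line 4 (pop(0) -> c = 10): lst = [18, 1]

10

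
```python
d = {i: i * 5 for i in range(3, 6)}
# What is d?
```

{3: 15, 4: 20, 5: 25}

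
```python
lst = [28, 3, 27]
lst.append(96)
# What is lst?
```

[28, 3, 27, 96]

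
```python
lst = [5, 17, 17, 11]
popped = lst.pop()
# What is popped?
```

11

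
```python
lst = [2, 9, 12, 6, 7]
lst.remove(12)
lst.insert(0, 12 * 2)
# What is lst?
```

After line 1: lst = [2, 9, 12, 6, 7]
After line 2 (remove first 12): lst = [2, 9, 6, 7]
After line 3 (insert 24 at index 0): lst = [24, 2, 9, 6, 7]

[24, 2, 9, 6, 7]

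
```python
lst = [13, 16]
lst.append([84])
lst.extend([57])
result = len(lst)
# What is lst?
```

After line 1: lst = [13, 16]
After line 2 (append adds [84] as single element): lst = [13, 16, [84]]
After line 3 (extend unpacks [57], adds 57): lst = [13, 16, [84], 57]
After line 4: result = len(lst) = 4

[13, 16, [84], 57]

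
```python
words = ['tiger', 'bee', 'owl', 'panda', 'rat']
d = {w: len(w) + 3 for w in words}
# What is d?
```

{'tiger': 8, 'bee': 6, 'owl': 6, 'panda': 8, 'rat': 6}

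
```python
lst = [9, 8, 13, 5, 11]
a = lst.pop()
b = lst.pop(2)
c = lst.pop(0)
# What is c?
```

After line 1: lst = [9, 8, 13, 5, 11]
After line 2 (pop() -> a = 11): lst = [9, 8, 13, 5]
After line 3 (pop(2) -> b = 13): lst = [9, 8, 5]
After line 4 (pop(0) -> c = 9): lst = [8, 5]

9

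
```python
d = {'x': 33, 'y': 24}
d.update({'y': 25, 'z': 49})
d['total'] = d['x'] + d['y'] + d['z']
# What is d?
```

After line 1: d = {'x': 33, 'y': 24}
After line 2 (y overwritten, z added): d = {'x': 33, 'y': 25, 'z': 49}
After line 3 (total = 33 + 25 + 49 = 107): d = {'x': 33, 'y': 25, 'z': 49, 'total': 107}

{'x': 33, 'y': 25, 'z': 49, 'total': 107}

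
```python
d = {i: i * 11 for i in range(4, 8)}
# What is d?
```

{4: 44, 5: 55, 6: 66, 7: 77}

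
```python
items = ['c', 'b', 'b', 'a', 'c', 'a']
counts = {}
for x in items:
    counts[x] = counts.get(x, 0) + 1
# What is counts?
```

Initial: counts = {}, items = ['c', 'b', 'b', 'a', 'c', 'a']
See 'c': counts = {'c': 1}
See 'b': counts = {'c': 1, 'b': 1}
See 'b': counts = {'c': 1, 'b': 2}
See 'a': counts = {'c': 1, 'b': 2, 'a': 1}
See 'c': counts = {'c': 2, 'b': 2, 'a': 1}
See 'a': counts = {'c': 2, 'b': 2, 'a': 2}

{'c': 2, 'b': 2, 'a': 2}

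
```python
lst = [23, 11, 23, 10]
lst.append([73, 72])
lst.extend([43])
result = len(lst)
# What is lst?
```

After line 1: lst = [23, 11, 23, 10]
After line 2 (append adds [73, 72] as single element): lst = [23, 11, 23, 10, [73, 72]]
After line 3 (extend unpacks [43], adds 43): lst = [23, 11, 23, 10, [73, 72], 43]
After line 4: result = len(lst) = 6

[23, 11, 23, 10, [73, 72], 43]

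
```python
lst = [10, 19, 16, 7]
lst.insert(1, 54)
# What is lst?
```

[10, 54, 19, 16, 7]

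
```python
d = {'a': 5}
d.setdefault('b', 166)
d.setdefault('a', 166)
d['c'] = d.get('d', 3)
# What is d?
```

After line 1: d = {'a': 5}
After line 2 (setdefault adds 'b'=166): d = {'a': 5, 'b': 166}
After line 3 (setdefault 'a' no-op, already exists): d = {'a': 5, 'b': 166}
After line 4 (get('d', 3) returns default since 'd' not in d): d = {'a': 5, 'b': 166, 'c': 3}

{'a': 5, 'b': 166, 'c': 3}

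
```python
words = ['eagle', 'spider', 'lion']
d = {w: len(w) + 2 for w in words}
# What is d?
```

{'eagle': 7, 'spider': 8, 'lion': 6}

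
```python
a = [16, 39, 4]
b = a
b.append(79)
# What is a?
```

After line 1: a = [16, 39, 4]
After line 2 (b = a is an alias, same object): a = [16, 39, 4], b = [16, 39, 4]
After line 3 (b.append mutates the shared list): a = [16, 39, 4, 79], b = [16, 39, 4, 79]

[16, 39, 4, 79]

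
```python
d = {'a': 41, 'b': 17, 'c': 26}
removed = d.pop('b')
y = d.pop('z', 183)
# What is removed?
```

After line 1: d = {'a': 41, 'b': 17, 'c': 26}
After line 2 (pop 'b' returns 17): d = {'a': 41, 'c': 26}, removed = 17
After line 3 (pop 'z' missing, returns default 183): d = {'a': 41, 'c': 26}, y = 183

17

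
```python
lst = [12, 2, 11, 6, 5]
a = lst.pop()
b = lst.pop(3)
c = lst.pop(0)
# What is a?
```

After line 1: lst = [12, 2, 11, 6, 5]
After line 2 (pop() -> a = 5): lst = [12, 2, 11, 6]
After line 3 (pop(3) -> b = 6): lst = [12, 2, 11]
After line 4 (pop(0) -> c = 12): lst = [2, 11]

5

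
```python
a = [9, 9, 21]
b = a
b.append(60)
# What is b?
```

After line 1: a = [9, 9, 21]
After line 2 (b = a is an alias, same object): a = [9, 9, 21], b = [9, 9, 21]
After line 3 (b.append mutates the shared list): a = [9, 9, 21, 60], b = [9, 9, 21, 60]

[9, 9, 21, 60]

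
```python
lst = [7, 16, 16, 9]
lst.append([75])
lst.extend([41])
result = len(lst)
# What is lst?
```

After line 1: lst = [7, 16, 16, 9]
After line 2 (append adds [75] as single element): lst = [7, 16, 16, 9, [75]]
After line 3 (extend unpacks [41], adds 41): lst = [7, 16, 16, 9, [75], 41]
After line 4: result = len(lst) = 6

[7, 16, 16, 9, [75], 41]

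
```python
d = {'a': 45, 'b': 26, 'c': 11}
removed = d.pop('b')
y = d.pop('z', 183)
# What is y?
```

After line 1: d = {'a': 45, 'b': 26, 'c': 11}
After line 2 (pop 'b' returns 26): d = {'a': 45, 'c': 11}, removed = 26
After line 3 (pop 'z' missing, returns default 183): d = {'a': 45, 'c': 11}, y = 183

183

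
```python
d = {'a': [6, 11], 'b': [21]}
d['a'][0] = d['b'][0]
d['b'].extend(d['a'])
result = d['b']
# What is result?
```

After line 1: d = {'a': [6, 11], 'b': [21]}
After line 2 (a[0] = b[0] = 21): d = {'a': [21, 11], 'b': [21]}
After line 3 (b.extend(a) appends [21, 11]): d = {'a': [21, 11], 'b': [21, 21, 11]}
After line 4: result = d['b'] = [21, 21, 11]

[21, 21, 11]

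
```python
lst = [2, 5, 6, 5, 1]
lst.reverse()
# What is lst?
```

[1, 5, 6, 5, 2]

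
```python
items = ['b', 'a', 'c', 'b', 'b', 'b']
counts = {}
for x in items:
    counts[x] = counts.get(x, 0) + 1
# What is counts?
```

Initial: counts = {}, items = ['b', 'a', 'c', 'b', 'b', 'b']
See 'b': counts = {'b': 1}
See 'a': counts = {'b': 1, 'a': 1}
See 'c': counts = {'b': 1, 'a': 1, 'c': 1}
See 'b': counts = {'b': 2, 'a': 1, 'c': 1}
See 'b': counts = {'b': 3, 'a': 1, 'c': 1}
See 'b': counts = {'b': 4, 'a': 1, 'c': 1}

{'b': 4, 'a': 1, 'c': 1}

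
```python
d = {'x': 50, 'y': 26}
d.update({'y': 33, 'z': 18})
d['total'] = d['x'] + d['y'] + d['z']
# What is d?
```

After line 1: d = {'x': 50, 'y': 26}
After line 2 (y overwritten, z added): d = {'x': 50, 'y': 33, 'z': 18}
After line 3 (total = 50 + 33 + 18 = 101): d = {'x': 50, 'y': 33, 'z': 18, 'total': 101}

{'x': 50, 'y': 33, 'z': 18, 'total': 101}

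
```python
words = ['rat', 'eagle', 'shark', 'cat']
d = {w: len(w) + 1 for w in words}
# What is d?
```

{'rat': 4, 'eagle': 6, 'shark': 6, 'cat': 4}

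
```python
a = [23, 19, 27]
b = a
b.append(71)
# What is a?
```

After line 1: a = [23, 19, 27]
After line 2 (b = a is an alias, same object): a = [23, 19, 27], b = [23, 19, 27]
After line 3 (b.append mutates the shared list): a = [23, 19, 27, 71], b = [23, 19, 27, 71]

[23, 19, 27, 71]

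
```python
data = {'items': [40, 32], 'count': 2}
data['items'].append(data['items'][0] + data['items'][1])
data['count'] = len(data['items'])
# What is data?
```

After line 1: data = {'items': [40, 32], 'count': 2}
After line 2 (append 40 + 32 = 72): data = {'items': [40, 32, 72], 'count': 2}
After line 3 (count = len(items) = 3): data = {'items': [40, 32, 72], 'count': 3}

{'items': [40, 32, 72], 'count': 3}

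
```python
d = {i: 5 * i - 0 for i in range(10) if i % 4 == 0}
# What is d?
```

{0: 0, 4: 20, 8: 40}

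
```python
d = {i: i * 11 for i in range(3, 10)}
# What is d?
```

{3: 33, 4: 44, 5: 55, 6: 66, 7: 77, 8: 88, 9: 99}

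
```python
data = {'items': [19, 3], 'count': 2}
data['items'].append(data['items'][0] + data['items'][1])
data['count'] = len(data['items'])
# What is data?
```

After line 1: data = {'items': [19, 3], 'count': 2}
After line 2 (append 19 + 3 = 22): data = {'items': [19, 3, 22], 'count': 2}
After line 3 (count = len(items) = 3): data = {'items': [19, 3, 22], 'count': 3}

{'items': [19, 3, 22], 'count': 3}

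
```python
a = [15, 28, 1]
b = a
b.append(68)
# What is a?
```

After line 1: a = [15, 28, 1]
After line 2 (b = a is an alias, same object): a = [15, 28, 1], b = [15, 28, 1]
After line 3 (b.append mutates the shared list): a = [15, 28, 1, 68], b = [15, 28, 1, 68]

[15, 28, 1, 68]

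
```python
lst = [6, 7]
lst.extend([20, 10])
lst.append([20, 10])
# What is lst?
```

After line 1: lst = [6, 7]
After line 2 (extend unpacks [20, 10]): lst = [6, 7, 20, 10]
After line 3 (append adds [20, 10] as single element): lst = [6, 7, 20, 10, [20, 10]]

[6, 7, 20, 10, [20, 10]]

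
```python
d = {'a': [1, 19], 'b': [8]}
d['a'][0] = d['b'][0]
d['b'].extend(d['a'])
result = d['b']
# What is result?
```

After line 1: d = {'a': [1, 19], 'b': [8]}
After line 2 (a[0] = b[0] = 8): d = {'a': [8, 19], 'b': [8]}
After line 3 (b.extend(a) appends [8, 19]): d = {'a': [8, 19], 'b': [8, 8, 19]}
After line 4: result = d['b'] = [8, 8, 19]

[8, 8, 19]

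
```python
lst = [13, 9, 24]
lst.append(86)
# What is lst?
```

[13, 9, 24, 86]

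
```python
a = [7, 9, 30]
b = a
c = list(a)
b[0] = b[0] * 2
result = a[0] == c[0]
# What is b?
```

After line 1: a = [7, 9, 30]
After line 2 (b = a, alias): a = [7, 9, 30], b = [7, 9, 30]
After line 3 (c = list(a) is a copy, new object): c = [7, 9, 30]
After line 4 (b[0] = 7 * 2 = 14; mutates shared a/b): a = b = [14, 9, 30], c = [7, 9, 30]
After line 5 (a[0] = 14, c[0] = 7; result = False)

[14, 9, 30]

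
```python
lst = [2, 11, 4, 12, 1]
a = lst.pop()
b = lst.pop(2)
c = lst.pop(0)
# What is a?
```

After line 1: lst = [2, 11, 4, 12, 1]
After line 2 (pop() -> a = 1): lst = [2, 11, 4, 12]
After line 3 (pop(2) -> b = 4): lst = [2, 11, 12]
After line 4 (pop(0) -> c = 2): lst = [11, 12]

1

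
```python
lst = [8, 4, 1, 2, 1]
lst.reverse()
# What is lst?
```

[1, 2, 1, 4, 8]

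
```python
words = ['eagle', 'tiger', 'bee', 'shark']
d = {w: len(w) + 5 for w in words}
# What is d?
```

{'eagle': 10, 'tiger': 10, 'bee': 8, 'shark': 10}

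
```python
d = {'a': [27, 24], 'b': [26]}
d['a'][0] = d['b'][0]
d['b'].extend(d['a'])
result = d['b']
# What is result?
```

After line 1: d = {'a': [27, 24], 'b': [26]}
After line 2 (a[0] = b[0] = 26): d = {'a': [26, 24], 'b': [26]}
After line 3 (b.extend(a) appends [26, 24]): d = {'a': [26, 24], 'b': [26, 26, 24]}
After line 4: result = d['b'] = [26, 26, 24]

[26, 26, 24]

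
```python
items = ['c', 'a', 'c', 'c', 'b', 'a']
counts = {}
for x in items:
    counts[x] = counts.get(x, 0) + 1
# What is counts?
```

Initial: counts = {}, items = ['c', 'a', 'c', 'c', 'b', 'a']
See 'c': counts = {'c': 1}
See 'a': counts = {'c': 1, 'a': 1}
See 'c': counts = {'c': 2, 'a': 1}
See 'c': counts = {'c': 3, 'a': 1}
See 'b': counts = {'c': 3, 'a': 1, 'b': 1}
See 'a': counts = {'c': 3, 'a': 2, 'b': 1}

{'c': 3, 'a': 2, 'b': 1}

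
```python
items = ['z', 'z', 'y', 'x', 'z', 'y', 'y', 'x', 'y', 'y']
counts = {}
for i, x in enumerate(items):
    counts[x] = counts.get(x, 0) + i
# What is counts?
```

Initial: counts = {}, items = ['z', 'z', 'y', 'x', 'z', 'y', 'y', 'x', 'y', 'y']
i=0, x='z': counts = {'z': 0}
i=1, x='z': counts = {'z': 1}
i=2, x='y': counts = {'z': 1, 'y': 2}
i=3, x='x': counts = {'z': 1, 'y': 2, 'x': 3}
i=4, x='z': counts = {'z': 5, 'y': 2, 'x': 3}
i=5, x='y': counts = {'z': 5, 'y': 7, 'x': 3}
i=6, x='y': counts = {'z': 5, 'y': 13, 'x': 3}
i=7, x='x': counts = {'z': 5, 'y': 13, 'x': 10}
i=8, x='y': counts = {'z': 5, 'y': 21, 'x': 10}
i=9, x='y': counts = {'z': 5, 'y': 30, 'x': 10}

{'z': 5, 'y': 30, 'x': 10}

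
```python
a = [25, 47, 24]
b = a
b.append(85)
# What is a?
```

After line 1: a = [25, 47, 24]
After line 2 (b = a is an alias, same object): a = [25, 47, 24], b = [25, 47, 24]
After line 3 (b.append mutates the shared list): a = [25, 47, 24, 85], b = [25, 47, 24, 85]

[25, 47, 24, 85]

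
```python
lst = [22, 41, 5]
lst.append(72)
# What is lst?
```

[22, 41, 5, 72]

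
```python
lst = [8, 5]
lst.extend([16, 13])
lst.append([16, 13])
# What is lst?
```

After line 1: lst = [8, 5]
After line 2 (extend unpacks [16, 13]): lst = [8, 5, 16, 13]
After line 3 (append adds [16, 13] as single element): lst = [8, 5, 16, 13, [16, 13]]

[8, 5, 16, 13, [16, 13]]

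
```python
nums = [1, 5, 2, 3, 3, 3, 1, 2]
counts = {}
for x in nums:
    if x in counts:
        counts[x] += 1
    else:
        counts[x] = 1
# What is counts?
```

Initial: counts = {}, nums = [1, 5, 2, 3, 3, 3, 1, 2]
See 1: counts = {1: 1}
See 5: counts = {1: 1, 5: 1}
See 2: counts = {1: 1, 5: 1, 2: 1}
See 3: counts = {1: 1, 5: 1, 2: 1, 3: 1}
See 3: counts = {1: 1, 5: 1, 2: 1, 3: 2}
See 3: counts = {1: 1, 5: 1, 2: 1, 3: 3}
See 1: counts = {1: 2, 5: 1, 2: 1, 3: 3}
See 2: counts = {1: 2, 5: 1, 2: 2, 3: 3}

{1: 2, 5: 1, 2: 2, 3: 3}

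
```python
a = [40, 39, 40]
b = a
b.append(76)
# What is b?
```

After line 1: a = [40, 39, 40]
After line 2 (b = a is an alias, same object): a = [40, 39, 40], b = [40, 39, 40]
After line 3 (b.append mutates the shared list): a = [40, 39, 40, 76], b = [40, 39, 40, 76]

[40, 39, 40, 76]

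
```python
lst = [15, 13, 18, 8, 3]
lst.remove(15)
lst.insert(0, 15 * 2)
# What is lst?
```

After line 1: lst = [15, 13, 18, 8, 3]
After line 2 (remove first 15): lst = [13, 18, 8, 3]
After line 3 (insert 30 at index 0): lst = [30, 13, 18, 8, 3]

[30, 13, 18, 8, 3]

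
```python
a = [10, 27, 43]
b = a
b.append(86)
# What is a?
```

After line 1: a = [10, 27, 43]
After line 2 (b = a is an alias, same object): a = [10, 27, 43], b = [10, 27, 43]
After line 3 (b.append mutates the shared list): a = [10, 27, 43, 86], b = [10, 27, 43, 86]

[10, 27, 43, 86]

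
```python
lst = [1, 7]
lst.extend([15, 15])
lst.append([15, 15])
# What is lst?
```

After line 1: lst = [1, 7]
After line 2 (extend unpacks [15, 15]): lst = [1, 7, 15, 15]
After line 3 (append adds [15, 15] as single element): lst = [1, 7, 15, 15, [15, 15]]

[1, 7, 15, 15, [15, 15]]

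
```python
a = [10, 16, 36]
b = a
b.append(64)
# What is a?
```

After line 1: a = [10, 16, 36]
After line 2 (b = a is an alias, same object): a = [10, 16, 36], b = [10, 16, 36]
After line 3 (b.append mutates the shared list): a = [10, 16, 36, 64], b = [10, 16, 36, 64]

[10, 16, 36, 64]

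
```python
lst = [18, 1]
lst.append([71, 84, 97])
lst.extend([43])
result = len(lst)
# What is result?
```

After line 1: lst = [18, 1]
After line 2 (append adds [71, 84, 97] as single element): lst = [18, 1, [71, 84, 97]]
After line 3 (extend unpacks [43], adds 43): lst = [18, 1, [71, 84, 97], 43]
After line 4: result = len(lst) = 4

4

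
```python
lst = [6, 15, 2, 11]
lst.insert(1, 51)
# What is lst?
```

[6, 51, 15, 2, 11]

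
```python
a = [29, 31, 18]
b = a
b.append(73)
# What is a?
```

After line 1: a = [29, 31, 18]
After line 2 (b = a is an alias, same object): a = [29, 31, 18], b = [29, 31, 18]
After line 3 (b.append mutates the shared list): a = [29, 31, 18, 73], b = [29, 31, 18, 73]

[29, 31, 18, 73]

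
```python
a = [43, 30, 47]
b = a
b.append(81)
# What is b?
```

After line 1: a = [43, 30, 47]
After line 2 (b = a is an alias, same object): a = [43, 30, 47], b = [43, 30, 47]
After line 3 (b.append mutates the shared list): a = [43, 30, 47, 81], b = [43, 30, 47, 81]

[43, 30, 47, 81]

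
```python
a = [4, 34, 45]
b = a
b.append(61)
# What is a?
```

After line 1: a = [4, 34, 45]
After line 2 (b = a is an alias, same object): a = [4, 34, 45], b = [4, 34, 45]
After line 3 (b.append mutates the shared list): a = [4, 34, 45, 61], b = [4, 34, 45, 61]

[4, 34, 45, 61]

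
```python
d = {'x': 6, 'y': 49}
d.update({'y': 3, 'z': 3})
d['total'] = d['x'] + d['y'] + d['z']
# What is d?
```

After line 1: d = {'x': 6, 'y': 49}
After line 2 (y overwritten, z added): d = {'x': 6, 'y': 3, 'z': 3}
After line 3 (total = 6 + 3 + 3 = 12): d = {'x': 6, 'y': 3, 'z': 3, 'total': 12}

{'x': 6, 'y': 3, 'z': 3, 'total': 12}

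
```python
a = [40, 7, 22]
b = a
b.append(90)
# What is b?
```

After line 1: a = [40, 7, 22]
After line 2 (b = a is an alias, same object): a = [40, 7, 22], b = [40, 7, 22]
After line 3 (b.append mutates the shared list): a = [40, 7, 22, 90], b = [40, 7, 22, 90]

[40, 7, 22, 90]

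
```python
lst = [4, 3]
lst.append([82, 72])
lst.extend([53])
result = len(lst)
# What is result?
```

After line 1: lst = [4, 3]
After line 2 (append adds [82, 72] as single element): lst = [4, 3, [82, 72]]
After line 3 (extend unpacks [53], adds 53): lst = [4, 3, [82, 72], 53]
After line 4: result = len(lst) = 4

4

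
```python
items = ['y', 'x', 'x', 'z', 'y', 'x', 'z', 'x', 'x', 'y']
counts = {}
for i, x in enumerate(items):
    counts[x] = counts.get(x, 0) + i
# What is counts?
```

Initial: counts = {}, items = ['y', 'x', 'x', 'z', 'y', 'x', 'z', 'x', 'x', 'y']
i=0, x='y': counts = {'y': 0}
i=1, x='x': counts = {'y': 0, 'x': 1}
i=2, x='x': counts = {'y': 0, 'x': 3}
i=3, x='z': counts = {'y': 0, 'x': 3, 'z': 3}
i=4, x='y': counts = {'y': 4, 'x': 3, 'z': 3}
i=5, x='x': counts = {'y': 4, 'x': 8, 'z': 3}
i=6, x='z': counts = {'y': 4, 'x': 8, 'z': 9}
i=7, x='x': counts = {'y': 4, 'x': 15, 'z': 9}
i=8, x='x': counts = {'y': 4, 'x': 23, 'z': 9}
i=9, x='y': counts = {'y': 13, 'x': 23, 'z': 9}

{'y': 13, 'x': 23, 'z': 9}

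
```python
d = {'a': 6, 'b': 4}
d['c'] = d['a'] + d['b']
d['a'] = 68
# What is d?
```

After line 1: d = {'a': 6, 'b': 4}
After line 2 (d['c'] = 6 + 4): d = {'a': 6, 'b': 4, 'c': 10}
After line 3: d = {'a': 68, 'b': 4, 'c': 10}

{'a': 68, 'b': 4, 'c': 10}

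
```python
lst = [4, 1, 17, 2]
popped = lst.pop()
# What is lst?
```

[4, 1, 17]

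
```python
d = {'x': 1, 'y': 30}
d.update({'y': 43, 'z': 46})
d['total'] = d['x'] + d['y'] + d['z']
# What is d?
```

After line 1: d = {'x': 1, 'y': 30}
After line 2 (y overwritten, z added): d = {'x': 1, 'y': 43, 'z': 46}
After line 3 (total = 1 + 43 + 46 = 90): d = {'x': 1, 'y': 43, 'z': 46, 'total': 90}

{'x': 1, 'y': 43, 'z': 46, 'total': 90}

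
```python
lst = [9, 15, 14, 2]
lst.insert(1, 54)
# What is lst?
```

[9, 54, 15, 14, 2]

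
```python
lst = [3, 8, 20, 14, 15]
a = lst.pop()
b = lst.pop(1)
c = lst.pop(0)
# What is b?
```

After line 1: lst = [3, 8, 20, 14, 15]
After line 2 (pop() -> a = 15): lst = [3, 8, 20, 14]
After line 3 (pop(1) -> b = 8): lst = [3, 20, 14]
After line 4 (pop(0) -> c = 3): lst = [20, 14]

8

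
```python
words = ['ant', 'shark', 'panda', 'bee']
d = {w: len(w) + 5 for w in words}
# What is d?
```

{'ant': 8, 'shark': 10, 'panda': 10, 'bee': 8}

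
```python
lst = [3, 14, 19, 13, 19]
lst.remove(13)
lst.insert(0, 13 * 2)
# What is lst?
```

After line 1: lst = [3, 14, 19, 13, 19]
After line 2 (remove first 13): lst = [3, 14, 19, 19]
After line 3 (insert 26 at index 0): lst = [26, 3, 14, 19, 19]

[26, 3, 14, 19, 19]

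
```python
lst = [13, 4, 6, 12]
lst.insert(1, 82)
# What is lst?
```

[13, 82, 4, 6, 12]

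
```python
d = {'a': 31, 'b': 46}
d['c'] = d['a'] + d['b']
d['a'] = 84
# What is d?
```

After line 1: d = {'a': 31, 'b': 46}
After line 2 (d['c'] = 31 + 46): d = {'a': 31, 'b': 46, 'c': 77}
After line 3: d = {'a': 84, 'b': 46, 'c': 77}

{'a': 84, 'b': 46, 'c': 77}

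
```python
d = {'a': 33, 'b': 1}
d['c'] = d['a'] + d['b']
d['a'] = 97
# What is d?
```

After line 1: d = {'a': 33, 'b': 1}
After line 2 (d['c'] = 33 + 1): d = {'a': 33, 'b': 1, 'c': 34}
After line 3: d = {'a': 97, 'b': 1, 'c': 34}

{'a': 97, 'b': 1, 'c': 34}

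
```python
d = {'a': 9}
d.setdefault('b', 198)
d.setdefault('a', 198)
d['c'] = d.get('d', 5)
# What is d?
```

After line 1: d = {'a': 9}
After line 2 (setdefault adds 'b'=198): d = {'a': 9, 'b': 198}
After line 3 (setdefault 'a' no-op, already exists): d = {'a': 9, 'b': 198}
After line 4 (get('d', 5) returns default since 'd' not in d): d = {'a': 9, 'b': 198, 'c': 5}

{'a': 9, 'b': 198, 'c': 5}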